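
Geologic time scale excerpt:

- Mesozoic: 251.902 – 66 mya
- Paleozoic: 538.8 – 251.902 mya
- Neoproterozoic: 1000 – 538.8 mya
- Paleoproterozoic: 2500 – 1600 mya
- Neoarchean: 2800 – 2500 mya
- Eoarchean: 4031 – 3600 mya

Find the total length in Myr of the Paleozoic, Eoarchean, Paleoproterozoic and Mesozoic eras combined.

Each duration: Paleozoic = 286.898; Eoarchean = 431; Paleoproterozoic = 900; Mesozoic = 185.902.
Sum: 286.898 + 431 + 900 + 185.902 = 1803.8 Myr.

1803.8 million years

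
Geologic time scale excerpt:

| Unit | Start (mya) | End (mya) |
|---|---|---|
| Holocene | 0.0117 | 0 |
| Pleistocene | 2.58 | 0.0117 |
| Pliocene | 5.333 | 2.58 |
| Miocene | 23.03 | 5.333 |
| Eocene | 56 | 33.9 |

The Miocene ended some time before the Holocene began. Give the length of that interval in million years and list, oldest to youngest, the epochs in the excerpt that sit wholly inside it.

5.3213 million years; Pliocene, Pleistocene

End of Miocene = 5.333 Ma; start of Holocene = 0.0117 Ma.
Gap = 5.333 − 0.0117 = 5.3213 Myr.
Epochs wholly inside 5.333–0.0117 Ma: Pliocene (5.333–2.58), Pleistocene (2.58–0.0117).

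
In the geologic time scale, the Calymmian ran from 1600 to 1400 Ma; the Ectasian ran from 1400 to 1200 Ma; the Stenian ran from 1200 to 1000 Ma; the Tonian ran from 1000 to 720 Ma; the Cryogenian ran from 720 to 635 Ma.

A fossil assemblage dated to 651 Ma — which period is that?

Cryogenian

651 Ma lies between 720 and 635 Ma, so it falls in the Cryogenian.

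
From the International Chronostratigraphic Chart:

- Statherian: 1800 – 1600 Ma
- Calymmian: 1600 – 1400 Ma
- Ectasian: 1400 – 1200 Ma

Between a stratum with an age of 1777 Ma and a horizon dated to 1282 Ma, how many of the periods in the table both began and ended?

1777 Ma sits inside the Statherian (1800–1600) and 1282 Ma inside the Ectasian (1400–1200); neither of those is wholly between the two dates.
The listed periods lying completely between them are Calymmian — 1 in all.

1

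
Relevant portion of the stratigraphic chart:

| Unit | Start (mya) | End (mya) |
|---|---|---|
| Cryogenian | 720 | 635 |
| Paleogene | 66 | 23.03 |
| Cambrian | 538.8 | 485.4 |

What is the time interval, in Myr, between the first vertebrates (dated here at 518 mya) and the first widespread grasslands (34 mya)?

484 million years

518 − 34 = 484 million years.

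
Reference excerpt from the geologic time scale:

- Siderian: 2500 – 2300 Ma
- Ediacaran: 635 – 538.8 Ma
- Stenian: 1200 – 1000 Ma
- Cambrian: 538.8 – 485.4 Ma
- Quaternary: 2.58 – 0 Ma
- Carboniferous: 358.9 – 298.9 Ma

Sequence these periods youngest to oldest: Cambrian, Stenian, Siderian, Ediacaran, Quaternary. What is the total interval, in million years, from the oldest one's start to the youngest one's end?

Start ages (Ma): Siderian 2500, Stenian 1200, Ediacaran 635, Cambrian 538.8, Quaternary 2.58.
Ordered youngest to oldest: Quaternary, Cambrian, Ediacaran, Stenian, Siderian.
Span = 2500 − 0 = 2500 Myr.

Quaternary, Cambrian, Ediacaran, Stenian, Siderian; total span 2500 Myr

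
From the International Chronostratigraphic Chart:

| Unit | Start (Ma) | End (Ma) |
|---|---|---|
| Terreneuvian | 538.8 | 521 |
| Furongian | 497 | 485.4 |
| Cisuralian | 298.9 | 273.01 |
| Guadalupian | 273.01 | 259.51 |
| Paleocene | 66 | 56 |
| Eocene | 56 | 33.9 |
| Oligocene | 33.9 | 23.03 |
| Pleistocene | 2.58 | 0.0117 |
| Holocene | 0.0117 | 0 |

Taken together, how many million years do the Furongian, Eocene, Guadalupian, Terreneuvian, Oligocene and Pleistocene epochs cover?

78.4383 million years

Each duration: Furongian = 11.6; Eocene = 22.1; Guadalupian = 13.5; Terreneuvian = 17.8; Oligocene = 10.87; Pleistocene = 2.5683.
Sum: 11.6 + 22.1 + 13.5 + 17.8 + 10.87 + 2.5683 = 78.4383 Myr.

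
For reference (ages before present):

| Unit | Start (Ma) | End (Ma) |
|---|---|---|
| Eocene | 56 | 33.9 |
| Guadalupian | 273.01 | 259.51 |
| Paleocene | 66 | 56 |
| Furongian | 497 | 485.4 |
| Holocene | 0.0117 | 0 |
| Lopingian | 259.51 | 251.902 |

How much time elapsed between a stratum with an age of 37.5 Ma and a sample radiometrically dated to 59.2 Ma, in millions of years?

59.2 − 37.5 = 21.7 million years.

21.7 million years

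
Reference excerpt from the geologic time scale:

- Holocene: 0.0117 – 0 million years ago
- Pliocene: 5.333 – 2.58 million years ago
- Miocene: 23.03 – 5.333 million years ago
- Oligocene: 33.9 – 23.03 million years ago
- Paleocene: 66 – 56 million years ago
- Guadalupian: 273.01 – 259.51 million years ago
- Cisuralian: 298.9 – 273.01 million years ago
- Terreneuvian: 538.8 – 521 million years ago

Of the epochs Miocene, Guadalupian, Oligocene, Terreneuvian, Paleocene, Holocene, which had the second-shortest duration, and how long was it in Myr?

Paleocene, 10 million years

Start − end for each: Miocene 23.03 − 5.333 = 17.697; Guadalupian 273.01 − 259.51 = 13.5; Oligocene 33.9 − 23.03 = 10.87; Terreneuvian 538.8 − 521 = 17.8; Paleocene 66 − 56 = 10; Holocene 0.0117 − 0 = 0.0117.
Ranking these from shortest: Holocene < Paleocene < Oligocene < Guadalupian < Miocene < Terreneuvian.
Position 2 in that ranking is Paleocene, which lasted 10 Myr.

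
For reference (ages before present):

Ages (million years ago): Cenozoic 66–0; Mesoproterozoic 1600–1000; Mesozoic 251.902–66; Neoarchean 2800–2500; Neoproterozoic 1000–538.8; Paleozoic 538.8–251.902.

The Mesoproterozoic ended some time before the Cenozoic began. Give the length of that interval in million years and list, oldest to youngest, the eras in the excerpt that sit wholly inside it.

934 million years; Neoproterozoic, Paleozoic, Mesozoic

End of Mesoproterozoic = 1000 Ma; start of Cenozoic = 66 Ma.
Gap = 1000 − 66 = 934 Myr.
Eras wholly inside 1000–66 Ma: Neoproterozoic (1000–538.8), Paleozoic (538.8–251.902), Mesozoic (251.902–66).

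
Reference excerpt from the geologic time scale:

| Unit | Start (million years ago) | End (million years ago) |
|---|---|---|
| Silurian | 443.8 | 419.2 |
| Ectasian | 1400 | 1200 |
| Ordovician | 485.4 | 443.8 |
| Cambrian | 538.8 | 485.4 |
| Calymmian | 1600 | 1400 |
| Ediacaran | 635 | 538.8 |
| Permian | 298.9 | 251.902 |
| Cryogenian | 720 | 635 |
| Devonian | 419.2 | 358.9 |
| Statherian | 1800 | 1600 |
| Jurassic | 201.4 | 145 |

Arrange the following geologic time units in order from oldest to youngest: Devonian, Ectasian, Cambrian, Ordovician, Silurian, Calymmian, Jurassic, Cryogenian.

The oldest of these is Calymmian (starts 1600 Ma) and the youngest is Jurassic (ends 145 Ma).
In between, by decreasing start age: Ectasian (1400), Cryogenian (720), Cambrian (538.8), Ordovician (485.4), Silurian (443.8), Devonian (419.2).

Calymmian → Ectasian → Cryogenian → Cambrian → Ordovician → Silurian → Devonian → Jurassic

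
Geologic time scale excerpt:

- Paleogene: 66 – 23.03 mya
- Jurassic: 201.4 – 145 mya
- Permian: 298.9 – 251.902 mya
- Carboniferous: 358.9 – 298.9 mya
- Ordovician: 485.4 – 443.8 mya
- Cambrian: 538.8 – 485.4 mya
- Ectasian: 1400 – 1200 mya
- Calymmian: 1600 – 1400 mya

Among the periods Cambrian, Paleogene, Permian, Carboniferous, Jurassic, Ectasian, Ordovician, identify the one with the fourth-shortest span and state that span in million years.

Cambrian, 53.4 million years

Start − end for each: Cambrian 538.8 − 485.4 = 53.4; Paleogene 66 − 23.03 = 42.97; Permian 298.9 − 251.902 = 46.998; Carboniferous 358.9 − 298.9 = 60; Jurassic 201.4 − 145 = 56.4; Ectasian 1400 − 1200 = 200; Ordovician 485.4 − 443.8 = 41.6.
Ranking these from shortest: Ordovician < Paleogene < Permian < Cambrian < Jurassic < Carboniferous < Ectasian.
Position 4 in that ranking is Cambrian, which lasted 53.4 Myr.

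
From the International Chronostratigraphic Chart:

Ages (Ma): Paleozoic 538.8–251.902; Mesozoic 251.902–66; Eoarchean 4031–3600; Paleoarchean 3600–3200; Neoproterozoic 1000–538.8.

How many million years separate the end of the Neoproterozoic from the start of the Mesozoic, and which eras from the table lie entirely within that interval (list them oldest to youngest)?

End of Neoproterozoic = 538.8 Ma; start of Mesozoic = 251.902 Ma.
Gap = 538.8 − 251.902 = 286.898 Myr.
Eras wholly inside 538.8–251.902 Ma: Paleozoic (538.8–251.902).

286.898 million years; Paleozoic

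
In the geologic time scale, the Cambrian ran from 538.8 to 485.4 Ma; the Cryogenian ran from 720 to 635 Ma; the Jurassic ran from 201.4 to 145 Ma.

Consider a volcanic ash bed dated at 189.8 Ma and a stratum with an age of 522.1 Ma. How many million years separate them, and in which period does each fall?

332.3 million years apart; the first in the Jurassic, the second in the Cambrian

Elapsed time: 522.1 − 189.8 = 332.3 Myr.
189.8 Ma lies within 201.4–145 Ma: Jurassic.
522.1 Ma lies within 538.8–485.4 Ma: Cambrian.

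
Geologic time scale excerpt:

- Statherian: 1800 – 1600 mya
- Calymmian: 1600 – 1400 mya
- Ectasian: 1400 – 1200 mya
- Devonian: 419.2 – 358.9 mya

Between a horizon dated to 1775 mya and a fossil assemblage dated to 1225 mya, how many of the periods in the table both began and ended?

1

1775 Ma sits inside the Statherian (1800–1600) and 1225 Ma inside the Ectasian (1400–1200); neither of those is wholly between the two dates.
The listed periods lying completely between them are Calymmian — 1 in all.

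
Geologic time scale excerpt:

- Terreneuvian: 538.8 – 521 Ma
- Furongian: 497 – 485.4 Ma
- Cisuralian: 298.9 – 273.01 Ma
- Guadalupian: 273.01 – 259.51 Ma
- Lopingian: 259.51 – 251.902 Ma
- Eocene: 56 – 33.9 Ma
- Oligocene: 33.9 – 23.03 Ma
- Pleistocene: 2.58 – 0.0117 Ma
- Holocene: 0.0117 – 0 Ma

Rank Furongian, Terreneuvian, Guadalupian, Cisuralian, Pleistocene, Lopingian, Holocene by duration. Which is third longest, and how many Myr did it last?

Start − end for each: Furongian 497 − 485.4 = 11.6; Terreneuvian 538.8 − 521 = 17.8; Guadalupian 273.01 − 259.51 = 13.5; Cisuralian 298.9 − 273.01 = 25.89; Pleistocene 2.58 − 0.0117 = 2.5683; Lopingian 259.51 − 251.902 = 7.608; Holocene 0.0117 − 0 = 0.0117.
Ranking these from longest: Cisuralian > Terreneuvian > Guadalupian > Furongian > Lopingian > Pleistocene > Holocene.
Position 3 in that ranking is Guadalupian, which lasted 13.5 Myr.

Guadalupian, 13.5 million years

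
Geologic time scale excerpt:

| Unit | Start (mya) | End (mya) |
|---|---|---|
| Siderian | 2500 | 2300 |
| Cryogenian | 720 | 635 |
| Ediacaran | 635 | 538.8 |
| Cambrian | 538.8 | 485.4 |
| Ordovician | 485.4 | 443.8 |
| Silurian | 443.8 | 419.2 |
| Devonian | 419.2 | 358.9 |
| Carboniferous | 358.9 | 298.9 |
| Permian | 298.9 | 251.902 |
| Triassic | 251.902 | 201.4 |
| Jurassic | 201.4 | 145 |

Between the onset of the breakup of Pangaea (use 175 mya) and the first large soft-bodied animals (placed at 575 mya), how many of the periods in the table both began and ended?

The older date is 575 Ma and the younger is 175 Ma.
Periods with start < 575 and end > 175 Ma: Cambrian (538.8–485.4), Ordovician (485.4–443.8), Silurian (443.8–419.2), Devonian (419.2–358.9), Carboniferous (358.9–298.9), Permian (298.9–251.902), Triassic (251.902–201.4).
That is 7 complete periods.

7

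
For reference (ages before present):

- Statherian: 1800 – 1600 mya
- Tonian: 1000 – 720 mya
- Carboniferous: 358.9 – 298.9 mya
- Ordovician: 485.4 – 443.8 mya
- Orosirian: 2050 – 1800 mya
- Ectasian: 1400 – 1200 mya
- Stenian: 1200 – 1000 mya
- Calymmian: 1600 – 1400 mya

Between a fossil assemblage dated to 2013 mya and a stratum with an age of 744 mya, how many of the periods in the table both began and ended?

2013 Ma sits inside the Orosirian (2050–1800) and 744 Ma inside the Tonian (1000–720); neither of those is wholly between the two dates.
The listed periods lying completely between them are Statherian, Calymmian, Ectasian, Stenian — 4 in all.

4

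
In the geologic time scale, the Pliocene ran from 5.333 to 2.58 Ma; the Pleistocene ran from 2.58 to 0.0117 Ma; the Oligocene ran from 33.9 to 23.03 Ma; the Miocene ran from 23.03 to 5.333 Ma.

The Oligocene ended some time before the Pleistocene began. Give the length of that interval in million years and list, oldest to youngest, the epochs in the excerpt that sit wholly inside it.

End of Oligocene = 23.03 Ma; start of Pleistocene = 2.58 Ma.
Gap = 23.03 − 2.58 = 20.45 Myr.
Epochs wholly inside 23.03–2.58 Ma: Miocene (23.03–5.333), Pliocene (5.333–2.58).

20.45 million years; Miocene, Pliocene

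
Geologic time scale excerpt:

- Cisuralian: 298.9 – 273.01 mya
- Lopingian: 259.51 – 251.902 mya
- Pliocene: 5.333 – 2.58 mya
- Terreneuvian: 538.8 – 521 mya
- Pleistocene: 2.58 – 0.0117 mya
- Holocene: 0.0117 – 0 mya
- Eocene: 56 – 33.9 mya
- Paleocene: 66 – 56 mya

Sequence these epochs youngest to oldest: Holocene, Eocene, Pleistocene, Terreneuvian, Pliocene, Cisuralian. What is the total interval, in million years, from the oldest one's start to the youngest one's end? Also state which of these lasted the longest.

Start ages (Ma): Terreneuvian 538.8, Cisuralian 298.9, Eocene 56, Pliocene 5.333, Pleistocene 2.58, Holocene 0.0117.
Ordered youngest to oldest: Holocene, Pleistocene, Pliocene, Eocene, Cisuralian, Terreneuvian.
Span = 538.8 − 0 = 538.8 Myr.
Durations: Cisuralian 25.89, Pleistocene 2.5683, Pliocene 2.753, Holocene 0.0117, Terreneuvian 17.8, Eocene 22.1 → longest is Cisuralian (25.89 Myr).

Holocene → Pleistocene → Pliocene → Eocene → Cisuralian → Terreneuvian; total span 538.8 Myr; longest is Cisuralian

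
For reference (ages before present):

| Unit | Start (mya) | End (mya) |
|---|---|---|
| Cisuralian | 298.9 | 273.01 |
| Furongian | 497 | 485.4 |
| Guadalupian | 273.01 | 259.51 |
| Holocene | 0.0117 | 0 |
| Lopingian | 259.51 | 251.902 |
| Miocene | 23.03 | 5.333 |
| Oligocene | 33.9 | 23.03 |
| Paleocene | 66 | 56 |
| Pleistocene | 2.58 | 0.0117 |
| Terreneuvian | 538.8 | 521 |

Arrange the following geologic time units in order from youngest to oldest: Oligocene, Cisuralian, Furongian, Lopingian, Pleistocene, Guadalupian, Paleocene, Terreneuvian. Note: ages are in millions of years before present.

Pleistocene, then Oligocene, then Paleocene, then Lopingian, then Guadalupian, then Cisuralian, then Furongian, then Terreneuvian

Read off each span (Ma): Oligocene 33.9–23.03; Cisuralian 298.9–273.01; Furongian 497–485.4; Lopingian 259.51–251.902; Pleistocene 2.58–0.0117; Guadalupian 273.01–259.51; Paleocene 66–56; Terreneuvian 538.8–521.
Larger Ma is older, so oldest→youngest is Terreneuvian, Furongian, Cisuralian, Guadalupian, Lopingian, Paleocene, Oligocene, Pleistocene; reverse it for youngest→oldest.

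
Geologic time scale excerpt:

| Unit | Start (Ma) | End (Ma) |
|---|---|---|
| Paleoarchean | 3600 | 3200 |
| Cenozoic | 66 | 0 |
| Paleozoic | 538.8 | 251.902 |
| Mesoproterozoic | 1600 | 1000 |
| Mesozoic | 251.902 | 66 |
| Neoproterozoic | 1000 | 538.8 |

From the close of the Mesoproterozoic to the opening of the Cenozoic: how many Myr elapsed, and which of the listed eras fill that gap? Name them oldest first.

The Mesoproterozoic closes at 1000 Ma and the Cenozoic opens at 66 Ma, so the interval is 1000 − 66 = 934 Myr.
An era fits inside if it starts at or after 1000 Ma and ends at or before 66 Ma; oldest first that gives Neoproterozoic, Paleozoic, Mesozoic.

934 million years; Neoproterozoic, Paleozoic, Mesozoic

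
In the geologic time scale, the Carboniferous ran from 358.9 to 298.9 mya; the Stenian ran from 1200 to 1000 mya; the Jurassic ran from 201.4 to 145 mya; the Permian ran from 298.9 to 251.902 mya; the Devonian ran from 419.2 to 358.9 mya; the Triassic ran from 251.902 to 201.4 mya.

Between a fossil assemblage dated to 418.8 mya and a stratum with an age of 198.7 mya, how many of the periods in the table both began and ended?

3

418.8 Ma sits inside the Devonian (419.2–358.9) and 198.7 Ma inside the Jurassic (201.4–145); neither of those is wholly between the two dates.
The listed periods lying completely between them are Carboniferous, Permian, Triassic — 3 in all.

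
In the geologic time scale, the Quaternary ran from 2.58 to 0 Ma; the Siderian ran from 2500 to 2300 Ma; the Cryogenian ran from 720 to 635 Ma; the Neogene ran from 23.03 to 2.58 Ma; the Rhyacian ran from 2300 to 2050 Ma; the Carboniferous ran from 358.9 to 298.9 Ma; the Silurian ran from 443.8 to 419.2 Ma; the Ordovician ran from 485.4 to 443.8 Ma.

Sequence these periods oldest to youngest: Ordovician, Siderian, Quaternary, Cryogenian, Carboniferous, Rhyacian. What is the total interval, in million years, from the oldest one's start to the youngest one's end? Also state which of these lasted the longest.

Siderian → Rhyacian → Cryogenian → Ordovician → Carboniferous → Quaternary; total span 2500 Myr; longest is Rhyacian

Start ages (Ma): Siderian 2500, Rhyacian 2300, Cryogenian 720, Ordovician 485.4, Carboniferous 358.9, Quaternary 2.58.
Ordered oldest to youngest: Siderian, Rhyacian, Cryogenian, Ordovician, Carboniferous, Quaternary.
Span = 2500 − 0 = 2500 Myr.
Durations: Carboniferous 60, Cryogenian 85, Rhyacian 250, Quaternary 2.58, Siderian 200, Ordovician 41.6 → longest is Rhyacian (250 Myr).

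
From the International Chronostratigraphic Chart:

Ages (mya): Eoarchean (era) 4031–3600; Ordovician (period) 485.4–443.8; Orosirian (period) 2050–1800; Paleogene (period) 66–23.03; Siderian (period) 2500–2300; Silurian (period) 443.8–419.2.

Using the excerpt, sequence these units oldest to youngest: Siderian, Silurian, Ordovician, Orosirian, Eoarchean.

The oldest of these is Eoarchean (starts 4031 Ma) and the youngest is Silurian (ends 419.2 Ma).
In between, by decreasing start age: Siderian (2500), Orosirian (2050), Ordovician (485.4).

Eoarchean → Siderian → Orosirian → Ordovician → Silurian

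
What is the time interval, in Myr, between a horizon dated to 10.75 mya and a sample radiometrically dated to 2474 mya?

2474 − 10.75 = 2463.25 million years.

2463.25 million years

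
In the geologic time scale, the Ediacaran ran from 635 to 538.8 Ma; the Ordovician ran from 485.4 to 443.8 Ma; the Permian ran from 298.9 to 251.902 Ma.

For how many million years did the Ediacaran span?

635 − 538.8 = 96.2 million years.

96.2 million years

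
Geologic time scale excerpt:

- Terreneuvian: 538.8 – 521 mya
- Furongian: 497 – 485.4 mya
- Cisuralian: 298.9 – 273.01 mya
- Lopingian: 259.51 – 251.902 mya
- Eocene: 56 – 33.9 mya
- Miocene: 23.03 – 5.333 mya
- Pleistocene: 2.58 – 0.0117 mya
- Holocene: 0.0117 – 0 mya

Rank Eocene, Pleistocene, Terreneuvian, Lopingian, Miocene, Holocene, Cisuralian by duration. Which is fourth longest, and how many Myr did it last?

Miocene, 17.697 million years

Start − end for each: Eocene 56 − 33.9 = 22.1; Pleistocene 2.58 − 0.0117 = 2.5683; Terreneuvian 538.8 − 521 = 17.8; Lopingian 259.51 − 251.902 = 7.608; Miocene 23.03 − 5.333 = 17.697; Holocene 0.0117 − 0 = 0.0117; Cisuralian 298.9 − 273.01 = 25.89.
Ranking these from longest: Cisuralian > Eocene > Terreneuvian > Miocene > Lopingian > Pleistocene > Holocene.
Position 4 in that ranking is Miocene, which lasted 17.697 Myr.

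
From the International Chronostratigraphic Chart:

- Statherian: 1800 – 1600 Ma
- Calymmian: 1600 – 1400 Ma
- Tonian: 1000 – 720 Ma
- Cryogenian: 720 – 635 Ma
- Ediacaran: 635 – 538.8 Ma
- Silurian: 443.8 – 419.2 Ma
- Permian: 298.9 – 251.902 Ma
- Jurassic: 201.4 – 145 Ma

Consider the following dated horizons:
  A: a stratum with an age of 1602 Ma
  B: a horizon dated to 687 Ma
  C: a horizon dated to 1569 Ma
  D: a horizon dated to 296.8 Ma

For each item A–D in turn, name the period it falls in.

Match each age against the start–end ranges in the excerpt: A = 1602 Ma → Statherian (1800–1600); B = 687 Ma → Cryogenian (720–635); C = 1569 Ma → Calymmian (1600–1400); D = 296.8 Ma → Permian (298.9–251.902).

A — Statherian; B — Cryogenian; C — Calymmian; D — Permian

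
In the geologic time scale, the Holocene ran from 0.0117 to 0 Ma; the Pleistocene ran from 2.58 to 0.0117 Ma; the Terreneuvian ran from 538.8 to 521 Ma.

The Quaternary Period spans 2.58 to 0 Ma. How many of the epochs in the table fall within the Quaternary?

Epochs inside 2.58–0 Ma: Pleistocene, Holocene — 2 in total.

2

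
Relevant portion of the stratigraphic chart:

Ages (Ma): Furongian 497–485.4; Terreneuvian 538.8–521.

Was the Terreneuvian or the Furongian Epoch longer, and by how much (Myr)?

Terreneuvian: 538.8 − 521 = 17.8 Myr.
Furongian: 497 − 485.4 = 11.6 Myr.
Difference: 17.8 − 11.6 = 6.2 Myr, so the Terreneuvian was longer.

Terreneuvian, by 6.2 million years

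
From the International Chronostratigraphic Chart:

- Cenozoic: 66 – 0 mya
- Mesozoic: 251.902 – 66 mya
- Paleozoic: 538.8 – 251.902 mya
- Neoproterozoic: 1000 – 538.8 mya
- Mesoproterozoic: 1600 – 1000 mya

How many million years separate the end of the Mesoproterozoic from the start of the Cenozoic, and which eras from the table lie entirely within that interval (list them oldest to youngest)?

934 million years; Neoproterozoic, Paleozoic, Mesozoic

The Mesoproterozoic closes at 1000 Ma and the Cenozoic opens at 66 Ma, so the interval is 1000 − 66 = 934 Myr.
An era fits inside if it starts at or after 1000 Ma and ends at or before 66 Ma; oldest first that gives Neoproterozoic, Paleozoic, Mesozoic.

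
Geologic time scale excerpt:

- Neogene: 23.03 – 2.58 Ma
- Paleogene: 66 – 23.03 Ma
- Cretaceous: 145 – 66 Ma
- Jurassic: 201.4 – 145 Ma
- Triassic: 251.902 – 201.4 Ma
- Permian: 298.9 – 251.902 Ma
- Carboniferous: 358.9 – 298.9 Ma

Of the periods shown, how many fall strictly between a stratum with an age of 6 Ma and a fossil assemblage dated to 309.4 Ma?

The older date is 309.4 Ma and the younger is 6 Ma.
Periods with start < 309.4 and end > 6 Ma: Permian (298.9–251.902), Triassic (251.902–201.4), Jurassic (201.4–145), Cretaceous (145–66), Paleogene (66–23.03).
That is 5 complete periods.

5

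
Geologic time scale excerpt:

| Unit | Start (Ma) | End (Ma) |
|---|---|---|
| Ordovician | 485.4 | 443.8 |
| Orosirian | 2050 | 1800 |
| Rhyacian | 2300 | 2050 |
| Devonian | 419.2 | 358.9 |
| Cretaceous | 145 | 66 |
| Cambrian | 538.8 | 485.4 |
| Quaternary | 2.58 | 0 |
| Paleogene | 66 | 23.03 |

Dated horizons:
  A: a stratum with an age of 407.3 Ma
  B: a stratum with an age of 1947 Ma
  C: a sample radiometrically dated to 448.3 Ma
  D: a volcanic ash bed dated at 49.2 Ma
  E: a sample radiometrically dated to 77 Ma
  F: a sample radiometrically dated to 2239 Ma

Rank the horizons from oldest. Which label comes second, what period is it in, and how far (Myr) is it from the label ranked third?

B, in the Orosirian; 1498.7 million years to C

Sorted oldest-first by Ma: F (2239), B (1947), C (448.3), A (407.3), E (77), D (49.2).
The second oldest is B at 1947 Ma, which lies in 2050–1800 Ma: the Orosirian.
The third oldest is C at 448.3 Ma; separation = |1947 − 448.3| = 1498.7 Myr.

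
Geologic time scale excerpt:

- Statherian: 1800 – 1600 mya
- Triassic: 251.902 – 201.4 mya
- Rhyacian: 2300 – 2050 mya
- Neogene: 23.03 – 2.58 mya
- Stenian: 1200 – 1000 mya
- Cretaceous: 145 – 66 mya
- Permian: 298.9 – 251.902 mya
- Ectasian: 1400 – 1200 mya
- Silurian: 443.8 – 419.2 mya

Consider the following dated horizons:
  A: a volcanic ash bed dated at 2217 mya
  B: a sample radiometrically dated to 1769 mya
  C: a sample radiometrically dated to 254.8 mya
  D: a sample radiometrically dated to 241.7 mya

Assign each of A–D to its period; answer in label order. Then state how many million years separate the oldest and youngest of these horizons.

A — Rhyacian; B — Statherian; C — Permian; D — Triassic; span 1975.3 million years

Match each age against the start–end ranges in the excerpt: A = 2217 Ma → Rhyacian (2300–2050); B = 1769 Ma → Statherian (1800–1600); C = 254.8 Ma → Permian (298.9–251.902); D = 241.7 Ma → Triassic (251.902–201.4).
The largest age is 2217 Ma and the smallest is 241.7 Ma; their difference is 1975.3 Myr.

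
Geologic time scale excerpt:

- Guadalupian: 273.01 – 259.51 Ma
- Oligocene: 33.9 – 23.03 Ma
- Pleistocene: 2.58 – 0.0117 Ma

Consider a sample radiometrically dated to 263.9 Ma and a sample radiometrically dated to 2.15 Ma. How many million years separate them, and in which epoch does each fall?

261.75 million years apart; the first in the Guadalupian, the second in the Pleistocene

Elapsed time: 263.9 − 2.15 = 261.75 Myr.
263.9 Ma lies within 273.01–259.51 Ma: Guadalupian.
2.15 Ma lies within 2.58–0.0117 Ma: Pleistocene.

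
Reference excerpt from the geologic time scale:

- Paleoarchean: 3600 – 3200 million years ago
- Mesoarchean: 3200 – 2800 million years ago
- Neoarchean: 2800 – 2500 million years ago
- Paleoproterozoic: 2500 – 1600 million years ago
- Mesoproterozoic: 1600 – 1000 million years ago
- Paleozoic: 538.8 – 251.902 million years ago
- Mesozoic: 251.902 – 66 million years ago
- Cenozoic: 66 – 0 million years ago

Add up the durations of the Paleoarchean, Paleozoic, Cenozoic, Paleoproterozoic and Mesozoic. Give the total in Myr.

1838.8 million years

Each duration: Paleoarchean = 400; Paleozoic = 286.898; Cenozoic = 66; Paleoproterozoic = 900; Mesozoic = 185.902.
Sum: 400 + 286.898 + 66 + 900 + 185.902 = 1838.8 Myr.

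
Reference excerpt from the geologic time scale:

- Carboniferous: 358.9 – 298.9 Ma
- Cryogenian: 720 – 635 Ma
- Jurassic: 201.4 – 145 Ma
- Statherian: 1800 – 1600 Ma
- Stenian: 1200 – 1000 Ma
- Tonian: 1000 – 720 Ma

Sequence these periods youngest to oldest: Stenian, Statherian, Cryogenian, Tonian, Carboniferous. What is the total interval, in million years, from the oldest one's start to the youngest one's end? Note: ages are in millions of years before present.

Carboniferous, Cryogenian, Tonian, Stenian, Statherian; total span 1501.1 Myr

Start ages (Ma): Statherian 1800, Stenian 1200, Tonian 1000, Cryogenian 720, Carboniferous 358.9.
Ordered youngest to oldest: Carboniferous, Cryogenian, Tonian, Stenian, Statherian.
Span = 1800 − 298.9 = 1501.1 Myr.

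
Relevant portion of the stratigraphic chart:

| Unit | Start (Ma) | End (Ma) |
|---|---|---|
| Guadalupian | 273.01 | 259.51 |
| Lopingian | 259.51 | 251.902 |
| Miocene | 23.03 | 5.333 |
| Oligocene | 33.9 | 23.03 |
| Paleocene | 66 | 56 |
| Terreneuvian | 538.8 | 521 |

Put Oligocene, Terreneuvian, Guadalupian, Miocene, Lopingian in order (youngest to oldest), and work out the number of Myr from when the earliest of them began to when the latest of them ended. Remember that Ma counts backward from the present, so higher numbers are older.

Start ages (Ma): Terreneuvian 538.8, Guadalupian 273.01, Lopingian 259.51, Oligocene 33.9, Miocene 23.03.
Ordered youngest to oldest: Miocene, Oligocene, Lopingian, Guadalupian, Terreneuvian.
Span = 538.8 − 5.333 = 533.467 Myr.

Miocene, Oligocene, Lopingian, Guadalupian, Terreneuvian; total span 533.467 Myr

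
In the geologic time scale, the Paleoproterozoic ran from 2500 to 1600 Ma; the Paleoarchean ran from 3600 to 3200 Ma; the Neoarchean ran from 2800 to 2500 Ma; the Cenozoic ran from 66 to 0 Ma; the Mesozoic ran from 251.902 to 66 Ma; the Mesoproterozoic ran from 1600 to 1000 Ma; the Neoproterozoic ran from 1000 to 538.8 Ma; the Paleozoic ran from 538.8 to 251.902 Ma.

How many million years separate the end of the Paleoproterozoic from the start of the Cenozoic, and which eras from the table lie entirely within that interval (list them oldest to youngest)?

1534 million years; Mesoproterozoic, Neoproterozoic, Paleozoic, Mesozoic

End of Paleoproterozoic = 1600 Ma; start of Cenozoic = 66 Ma.
Gap = 1600 − 66 = 1534 Myr.
Eras wholly inside 1600–66 Ma: Mesoproterozoic (1600–1000), Neoproterozoic (1000–538.8), Paleozoic (538.8–251.902), Mesozoic (251.902–66).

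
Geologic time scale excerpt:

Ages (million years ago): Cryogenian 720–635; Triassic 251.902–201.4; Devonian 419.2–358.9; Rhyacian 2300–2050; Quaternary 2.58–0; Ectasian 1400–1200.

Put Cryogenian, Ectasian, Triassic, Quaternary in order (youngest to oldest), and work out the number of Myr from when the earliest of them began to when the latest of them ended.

Quaternary, Triassic, Cryogenian, Ectasian; total span 1400 Myr

From the excerpt: Cryogenian 720–635; Ectasian 1400–1200; Triassic 251.902–201.4; Quaternary 2.58–0 (Ma).
Larger Ma is earlier, so the oldest is Ectasian and the youngest is Quaternary; youngest to oldest: Quaternary, Triassic, Cryogenian, Ectasian.
Oldest start 1400 minus youngest end 0 gives 1400 Myr overall.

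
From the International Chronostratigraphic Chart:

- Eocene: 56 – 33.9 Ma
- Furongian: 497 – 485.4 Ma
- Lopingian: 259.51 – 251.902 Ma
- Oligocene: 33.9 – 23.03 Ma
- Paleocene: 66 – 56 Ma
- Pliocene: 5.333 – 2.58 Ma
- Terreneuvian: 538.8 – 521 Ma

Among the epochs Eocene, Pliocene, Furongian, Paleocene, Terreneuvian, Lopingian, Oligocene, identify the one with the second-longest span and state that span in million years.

Start − end for each: Eocene 56 − 33.9 = 22.1; Pliocene 5.333 − 2.58 = 2.753; Furongian 497 − 485.4 = 11.6; Paleocene 66 − 56 = 10; Terreneuvian 538.8 − 521 = 17.8; Lopingian 259.51 − 251.902 = 7.608; Oligocene 33.9 − 23.03 = 10.87.
Ranking these from longest: Eocene > Terreneuvian > Furongian > Oligocene > Paleocene > Lopingian > Pliocene.
Position 2 in that ranking is Terreneuvian, which lasted 17.8 Myr.

Terreneuvian, 17.8 million years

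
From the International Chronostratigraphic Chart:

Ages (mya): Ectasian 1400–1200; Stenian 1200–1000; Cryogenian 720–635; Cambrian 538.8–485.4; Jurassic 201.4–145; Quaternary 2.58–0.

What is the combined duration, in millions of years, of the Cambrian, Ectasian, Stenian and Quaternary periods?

Duration is start − end for each: (538.8 − 485.4) + (1400 − 1200) + (1200 − 1000) + (2.58 − 0).
That is 53.4 + 200 + 200 + 2.58, which totals 455.98 million years.

455.98 million years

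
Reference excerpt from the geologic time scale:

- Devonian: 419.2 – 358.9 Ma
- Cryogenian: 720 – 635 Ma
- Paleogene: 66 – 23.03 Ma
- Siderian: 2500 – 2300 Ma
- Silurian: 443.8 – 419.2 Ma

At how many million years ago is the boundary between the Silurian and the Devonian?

The Silurian ends and the Devonian begins at 419.2 Ma.

419.2 Ma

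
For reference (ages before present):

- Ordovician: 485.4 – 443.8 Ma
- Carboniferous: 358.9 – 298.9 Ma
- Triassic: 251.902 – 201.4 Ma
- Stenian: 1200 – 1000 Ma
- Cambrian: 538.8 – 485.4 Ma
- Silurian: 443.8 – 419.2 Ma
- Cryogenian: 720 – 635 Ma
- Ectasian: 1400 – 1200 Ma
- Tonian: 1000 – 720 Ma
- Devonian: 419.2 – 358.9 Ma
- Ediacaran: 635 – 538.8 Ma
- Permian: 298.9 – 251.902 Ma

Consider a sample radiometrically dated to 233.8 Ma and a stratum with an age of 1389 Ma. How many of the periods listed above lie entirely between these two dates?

1389 Ma sits inside the Ectasian (1400–1200) and 233.8 Ma inside the Triassic (251.902–201.4); neither of those is wholly between the two dates.
The listed periods lying completely between them are Stenian, Tonian, Cryogenian, Ediacaran, Cambrian, Ordovician, Silurian, Devonian, Carboniferous, Permian — 10 in all.

10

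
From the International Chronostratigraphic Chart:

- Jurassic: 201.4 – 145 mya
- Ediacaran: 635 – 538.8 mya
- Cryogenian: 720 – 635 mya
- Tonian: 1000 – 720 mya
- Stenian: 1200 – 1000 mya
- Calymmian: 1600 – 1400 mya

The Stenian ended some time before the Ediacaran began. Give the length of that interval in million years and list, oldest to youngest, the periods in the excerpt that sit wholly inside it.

365 million years; Tonian, Cryogenian

The Stenian closes at 1000 Ma and the Ediacaran opens at 635 Ma, so the interval is 1000 − 635 = 365 Myr.
A period fits inside if it starts at or after 1000 Ma and ends at or before 635 Ma; oldest first that gives Tonian, Cryogenian.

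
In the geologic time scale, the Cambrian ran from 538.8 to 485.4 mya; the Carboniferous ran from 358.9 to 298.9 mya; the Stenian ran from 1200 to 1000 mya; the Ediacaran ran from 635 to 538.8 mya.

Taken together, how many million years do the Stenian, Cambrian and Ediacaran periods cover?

Each duration: Stenian = 200; Cambrian = 53.4; Ediacaran = 96.2.
Sum: 200 + 53.4 + 96.2 = 349.6 Myr.

349.6 million years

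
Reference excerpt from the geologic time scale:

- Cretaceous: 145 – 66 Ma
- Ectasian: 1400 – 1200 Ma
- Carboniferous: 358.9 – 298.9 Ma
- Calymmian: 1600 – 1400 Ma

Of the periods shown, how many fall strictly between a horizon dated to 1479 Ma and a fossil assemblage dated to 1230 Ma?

0

The older date is 1479 Ma and the younger is 1230 Ma.
No period both begins after 1479 Ma and ends before 1230 Ma, so the count is 0.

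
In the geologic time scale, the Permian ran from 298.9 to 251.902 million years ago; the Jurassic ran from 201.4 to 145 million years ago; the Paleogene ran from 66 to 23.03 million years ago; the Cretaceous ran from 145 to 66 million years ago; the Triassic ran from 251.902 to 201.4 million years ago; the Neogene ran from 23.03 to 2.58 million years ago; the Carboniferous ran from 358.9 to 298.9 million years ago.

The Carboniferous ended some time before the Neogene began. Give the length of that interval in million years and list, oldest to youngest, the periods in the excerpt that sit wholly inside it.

End of Carboniferous = 298.9 Ma; start of Neogene = 23.03 Ma.
Gap = 298.9 − 23.03 = 275.87 Myr.
Periods wholly inside 298.9–23.03 Ma: Permian (298.9–251.902), Triassic (251.902–201.4), Jurassic (201.4–145), Cretaceous (145–66), Paleogene (66–23.03).

275.87 million years; Permian, Triassic, Jurassic, Cretaceous, Paleogene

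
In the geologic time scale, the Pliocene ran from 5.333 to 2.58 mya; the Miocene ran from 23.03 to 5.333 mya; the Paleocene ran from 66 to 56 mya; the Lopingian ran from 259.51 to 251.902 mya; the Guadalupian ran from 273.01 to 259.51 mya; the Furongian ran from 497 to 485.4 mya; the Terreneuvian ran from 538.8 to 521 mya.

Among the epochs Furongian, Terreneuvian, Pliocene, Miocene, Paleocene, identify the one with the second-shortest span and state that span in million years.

Paleocene, 10 million years

Start − end for each: Furongian 497 − 485.4 = 11.6; Terreneuvian 538.8 − 521 = 17.8; Pliocene 5.333 − 2.58 = 2.753; Miocene 23.03 − 5.333 = 17.697; Paleocene 66 − 56 = 10.
Ranking these from shortest: Pliocene < Paleocene < Furongian < Miocene < Terreneuvian.
Position 2 in that ranking is Paleocene, which lasted 10 Myr.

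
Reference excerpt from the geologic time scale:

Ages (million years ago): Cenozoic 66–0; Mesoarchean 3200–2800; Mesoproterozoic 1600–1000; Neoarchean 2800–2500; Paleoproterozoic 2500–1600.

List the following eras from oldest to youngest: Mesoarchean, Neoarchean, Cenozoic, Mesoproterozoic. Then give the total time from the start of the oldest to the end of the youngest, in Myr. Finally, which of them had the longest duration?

Mesoarchean, Neoarchean, Mesoproterozoic, Cenozoic; total span 3200 Myr; longest is Mesoproterozoic

From the excerpt: Mesoarchean 3200–2800; Neoarchean 2800–2500; Cenozoic 66–0; Mesoproterozoic 1600–1000 (Ma).
Larger Ma is earlier, so the oldest is Mesoarchean and the youngest is Cenozoic; oldest to youngest: Mesoarchean, Neoarchean, Mesoproterozoic, Cenozoic.
Oldest start 3200 minus youngest end 0 gives 3200 Myr overall.
Individual lengths (start − end): Neoarchean 300; Mesoarchean 400; Cenozoic 66; Mesoproterozoic 600. The largest is Mesoproterozoic at 600 Myr.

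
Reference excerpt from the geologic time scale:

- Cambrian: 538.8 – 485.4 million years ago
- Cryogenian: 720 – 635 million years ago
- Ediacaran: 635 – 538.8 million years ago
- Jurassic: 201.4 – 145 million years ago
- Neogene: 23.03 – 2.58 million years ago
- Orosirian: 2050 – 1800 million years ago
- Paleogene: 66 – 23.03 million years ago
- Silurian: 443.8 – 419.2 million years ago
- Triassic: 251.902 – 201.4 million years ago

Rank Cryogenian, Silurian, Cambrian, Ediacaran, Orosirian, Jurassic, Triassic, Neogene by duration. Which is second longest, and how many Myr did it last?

Durations: Cryogenian 85; Silurian 24.6; Cambrian 53.4; Ediacaran 96.2; Orosirian 250; Jurassic 56.4; Triassic 50.502; Neogene 20.45 Myr.
Sorted longest-first: Orosirian (250), Ediacaran (96.2), Cryogenian (85), Jurassic (56.4), Cambrian (53.4), Triassic (50.502), Silurian (24.6), Neogene (20.45).
The second longest is Ediacaran at 96.2 Myr.

Ediacaran, 96.2 million years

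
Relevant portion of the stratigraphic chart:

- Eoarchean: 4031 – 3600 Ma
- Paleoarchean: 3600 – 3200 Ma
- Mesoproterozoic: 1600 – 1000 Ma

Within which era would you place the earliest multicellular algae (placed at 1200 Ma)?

1200 Ma lies between 1600 and 1000 Ma, so it falls in the Mesoproterozoic.

Mesoproterozoic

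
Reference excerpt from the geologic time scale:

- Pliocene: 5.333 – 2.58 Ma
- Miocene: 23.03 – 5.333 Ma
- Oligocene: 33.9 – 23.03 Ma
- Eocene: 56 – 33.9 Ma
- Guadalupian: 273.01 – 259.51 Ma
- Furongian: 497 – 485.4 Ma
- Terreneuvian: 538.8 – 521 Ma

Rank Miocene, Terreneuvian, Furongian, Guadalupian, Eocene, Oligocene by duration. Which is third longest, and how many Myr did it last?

Durations: Miocene 17.697; Terreneuvian 17.8; Furongian 11.6; Guadalupian 13.5; Eocene 22.1; Oligocene 10.87 Myr.
Sorted longest-first: Eocene (22.1), Terreneuvian (17.8), Miocene (17.697), Guadalupian (13.5), Furongian (11.6), Oligocene (10.87).
The third longest is Miocene at 17.697 Myr.

Miocene, 17.697 million years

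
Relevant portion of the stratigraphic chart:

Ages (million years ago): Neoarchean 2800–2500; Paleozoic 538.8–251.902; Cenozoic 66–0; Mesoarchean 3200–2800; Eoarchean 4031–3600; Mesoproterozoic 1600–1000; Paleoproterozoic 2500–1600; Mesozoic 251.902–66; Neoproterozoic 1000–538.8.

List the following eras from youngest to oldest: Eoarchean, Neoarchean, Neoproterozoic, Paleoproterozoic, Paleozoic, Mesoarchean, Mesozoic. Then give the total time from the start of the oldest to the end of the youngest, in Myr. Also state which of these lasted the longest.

From the excerpt: Eoarchean 4031–3600; Neoarchean 2800–2500; Neoproterozoic 1000–538.8; Paleoproterozoic 2500–1600; Paleozoic 538.8–251.902; Mesoarchean 3200–2800; Mesozoic 251.902–66 (Ma).
Larger Ma is earlier, so the oldest is Eoarchean and the youngest is Mesozoic; youngest to oldest: Mesozoic, Paleozoic, Neoproterozoic, Paleoproterozoic, Neoarchean, Mesoarchean, Eoarchean.
Oldest start 4031 minus youngest end 66 gives 3965 Myr overall.
Individual lengths (start − end): Neoarchean 300; Eoarchean 431; Neoproterozoic 461.2; Mesozoic 185.902; Paleoproterozoic 900; Mesoarchean 400; Paleozoic 286.898. The largest is Paleoproterozoic at 900 Myr.

Mesozoic → Paleozoic → Neoproterozoic → Paleoproterozoic → Neoarchean → Mesoarchean → Eoarchean; total span 3965 Myr; longest is Paleoproterozoic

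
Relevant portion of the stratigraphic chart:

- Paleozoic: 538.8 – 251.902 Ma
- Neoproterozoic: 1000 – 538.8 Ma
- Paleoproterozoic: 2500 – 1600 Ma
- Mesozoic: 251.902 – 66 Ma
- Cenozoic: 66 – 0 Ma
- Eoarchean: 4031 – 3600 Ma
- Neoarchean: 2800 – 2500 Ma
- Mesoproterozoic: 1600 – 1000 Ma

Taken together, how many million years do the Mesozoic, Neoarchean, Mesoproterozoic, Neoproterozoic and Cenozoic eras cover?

Each duration: Mesozoic = 185.902; Neoarchean = 300; Mesoproterozoic = 600; Neoproterozoic = 461.2; Cenozoic = 66.
Sum: 185.902 + 300 + 600 + 461.2 + 66 = 1613.102 Myr.

1613.102 million years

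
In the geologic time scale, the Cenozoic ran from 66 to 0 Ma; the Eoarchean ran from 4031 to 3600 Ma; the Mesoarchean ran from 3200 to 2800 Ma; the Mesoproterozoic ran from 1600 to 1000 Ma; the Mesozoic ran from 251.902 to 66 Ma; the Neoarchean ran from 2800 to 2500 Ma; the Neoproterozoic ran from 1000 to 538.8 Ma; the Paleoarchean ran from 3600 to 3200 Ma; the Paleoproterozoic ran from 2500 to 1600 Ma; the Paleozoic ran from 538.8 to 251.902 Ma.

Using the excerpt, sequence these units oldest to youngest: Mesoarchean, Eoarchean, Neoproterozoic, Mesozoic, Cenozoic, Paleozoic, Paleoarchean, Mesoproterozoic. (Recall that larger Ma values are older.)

The oldest of these is Eoarchean (starts 4031 Ma) and the youngest is Cenozoic (ends 0 Ma).
In between, by decreasing start age: Paleoarchean (3600), Mesoarchean (3200), Mesoproterozoic (1600), Neoproterozoic (1000), Paleozoic (538.8), Mesozoic (251.902).

Eoarchean, Paleoarchean, Mesoarchean, Mesoproterozoic, Neoproterozoic, Paleozoic, Mesozoic, Cenozoic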